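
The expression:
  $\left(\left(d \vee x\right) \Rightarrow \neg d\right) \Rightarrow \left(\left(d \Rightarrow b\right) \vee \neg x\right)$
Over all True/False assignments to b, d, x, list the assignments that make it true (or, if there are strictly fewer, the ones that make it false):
is always true.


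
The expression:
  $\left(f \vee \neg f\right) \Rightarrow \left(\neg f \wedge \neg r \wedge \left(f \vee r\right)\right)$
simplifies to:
$\text{False}$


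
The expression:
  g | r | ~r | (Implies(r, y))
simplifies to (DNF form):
True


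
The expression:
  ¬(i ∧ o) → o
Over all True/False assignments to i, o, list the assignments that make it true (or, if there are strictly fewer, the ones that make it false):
is true only for:
  i=False, o=True;
  i=True, o=True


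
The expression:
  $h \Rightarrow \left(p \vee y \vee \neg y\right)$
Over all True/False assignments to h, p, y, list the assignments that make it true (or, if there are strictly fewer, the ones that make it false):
is always true.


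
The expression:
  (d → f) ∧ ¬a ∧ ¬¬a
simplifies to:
False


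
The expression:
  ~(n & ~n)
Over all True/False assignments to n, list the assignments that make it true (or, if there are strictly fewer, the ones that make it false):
is always true.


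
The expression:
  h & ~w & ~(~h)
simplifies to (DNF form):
h & ~w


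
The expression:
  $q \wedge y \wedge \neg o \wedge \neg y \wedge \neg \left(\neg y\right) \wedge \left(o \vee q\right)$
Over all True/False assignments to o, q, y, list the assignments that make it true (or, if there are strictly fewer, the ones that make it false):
is never true.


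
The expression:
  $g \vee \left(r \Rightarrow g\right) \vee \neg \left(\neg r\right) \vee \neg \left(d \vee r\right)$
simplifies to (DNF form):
$\text{True}$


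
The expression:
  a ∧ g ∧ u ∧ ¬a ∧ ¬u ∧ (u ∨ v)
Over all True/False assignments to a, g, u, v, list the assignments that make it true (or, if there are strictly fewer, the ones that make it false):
is never true.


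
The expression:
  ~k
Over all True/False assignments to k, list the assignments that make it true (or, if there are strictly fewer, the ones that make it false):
is true only for:
  k=False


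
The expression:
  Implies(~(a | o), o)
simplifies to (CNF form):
a | o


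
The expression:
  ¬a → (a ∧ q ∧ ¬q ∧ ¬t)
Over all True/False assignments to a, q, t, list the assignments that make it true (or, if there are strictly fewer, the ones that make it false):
is true only for:
  a=True, q=False, t=False;
  a=True, q=False, t=True;
  a=True, q=True, t=False;
  a=True, q=True, t=True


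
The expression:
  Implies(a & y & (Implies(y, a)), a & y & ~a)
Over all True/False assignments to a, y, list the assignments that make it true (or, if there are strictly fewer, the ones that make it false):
is false only for:
  a=True, y=True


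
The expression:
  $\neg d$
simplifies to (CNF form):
$\neg d$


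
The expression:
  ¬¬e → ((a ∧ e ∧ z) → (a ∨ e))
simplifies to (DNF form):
True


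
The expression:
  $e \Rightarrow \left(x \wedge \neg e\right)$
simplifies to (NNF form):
$\neg e$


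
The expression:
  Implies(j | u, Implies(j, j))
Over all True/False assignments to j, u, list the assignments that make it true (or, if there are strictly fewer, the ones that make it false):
is always true.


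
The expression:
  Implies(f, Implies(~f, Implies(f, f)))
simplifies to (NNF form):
True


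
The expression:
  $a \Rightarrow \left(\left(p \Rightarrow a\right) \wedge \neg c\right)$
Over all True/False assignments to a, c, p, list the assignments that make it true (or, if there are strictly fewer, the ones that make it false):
is false only for:
  a=True, c=True, p=False;
  a=True, c=True, p=True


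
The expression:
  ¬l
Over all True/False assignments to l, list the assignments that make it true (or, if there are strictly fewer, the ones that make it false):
is true only for:
  l=False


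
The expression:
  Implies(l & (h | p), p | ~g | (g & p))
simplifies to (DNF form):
p | ~g | ~h | ~l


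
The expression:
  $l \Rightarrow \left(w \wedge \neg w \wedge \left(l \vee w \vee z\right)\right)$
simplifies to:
$\neg l$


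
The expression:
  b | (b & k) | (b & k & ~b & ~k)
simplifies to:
b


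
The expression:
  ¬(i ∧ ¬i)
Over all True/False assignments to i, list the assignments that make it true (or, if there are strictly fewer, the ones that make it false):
is always true.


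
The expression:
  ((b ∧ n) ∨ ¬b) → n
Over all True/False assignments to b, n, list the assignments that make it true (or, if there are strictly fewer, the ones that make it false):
is false only for:
  b=False, n=False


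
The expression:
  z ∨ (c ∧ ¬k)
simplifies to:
z ∨ (c ∧ ¬k)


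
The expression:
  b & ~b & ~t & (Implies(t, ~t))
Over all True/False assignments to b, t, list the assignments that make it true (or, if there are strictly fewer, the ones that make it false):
is never true.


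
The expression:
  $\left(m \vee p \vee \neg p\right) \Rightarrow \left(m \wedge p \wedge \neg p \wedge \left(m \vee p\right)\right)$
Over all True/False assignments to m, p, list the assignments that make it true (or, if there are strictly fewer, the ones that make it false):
is never true.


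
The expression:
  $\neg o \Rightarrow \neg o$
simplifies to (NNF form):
$\text{True}$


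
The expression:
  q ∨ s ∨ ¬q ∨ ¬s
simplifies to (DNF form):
True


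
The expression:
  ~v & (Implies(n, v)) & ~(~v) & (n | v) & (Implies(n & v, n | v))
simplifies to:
False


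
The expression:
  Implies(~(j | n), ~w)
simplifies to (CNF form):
j | n | ~w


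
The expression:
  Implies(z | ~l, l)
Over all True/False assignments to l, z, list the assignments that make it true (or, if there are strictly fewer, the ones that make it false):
is true only for:
  l=True, z=False;
  l=True, z=True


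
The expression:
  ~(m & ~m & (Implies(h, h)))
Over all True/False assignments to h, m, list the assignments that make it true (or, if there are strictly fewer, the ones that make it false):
is always true.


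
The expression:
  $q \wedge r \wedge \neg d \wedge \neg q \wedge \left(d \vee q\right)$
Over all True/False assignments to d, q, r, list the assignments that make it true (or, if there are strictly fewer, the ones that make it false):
is never true.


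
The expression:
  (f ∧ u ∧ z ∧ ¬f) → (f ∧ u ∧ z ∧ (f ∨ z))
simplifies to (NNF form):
True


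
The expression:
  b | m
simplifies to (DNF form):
b | m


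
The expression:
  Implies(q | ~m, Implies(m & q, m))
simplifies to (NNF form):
True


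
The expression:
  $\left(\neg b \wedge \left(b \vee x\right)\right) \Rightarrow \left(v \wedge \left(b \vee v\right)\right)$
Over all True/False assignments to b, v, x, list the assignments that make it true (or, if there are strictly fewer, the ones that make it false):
is false only for:
  b=False, v=False, x=True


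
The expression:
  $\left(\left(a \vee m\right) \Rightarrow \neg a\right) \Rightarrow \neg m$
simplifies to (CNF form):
$a \vee \neg m$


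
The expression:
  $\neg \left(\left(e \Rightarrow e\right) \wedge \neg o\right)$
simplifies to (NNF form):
$o$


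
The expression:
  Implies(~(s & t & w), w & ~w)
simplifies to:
s & t & w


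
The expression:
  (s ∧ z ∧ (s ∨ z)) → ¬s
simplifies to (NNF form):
¬s ∨ ¬z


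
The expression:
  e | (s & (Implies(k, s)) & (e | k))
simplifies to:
e | (k & s)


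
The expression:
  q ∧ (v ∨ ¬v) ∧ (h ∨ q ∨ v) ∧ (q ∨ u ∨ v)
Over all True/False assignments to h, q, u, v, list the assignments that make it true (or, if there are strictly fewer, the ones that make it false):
is true only for:
  h=False, q=True, u=False, v=False;
  h=False, q=True, u=False, v=True;
  h=False, q=True, u=True, v=False;
  h=False, q=True, u=True, v=True;
  h=True, q=True, u=False, v=False;
  h=True, q=True, u=False, v=True;
  h=True, q=True, u=True, v=False;
  h=True, q=True, u=True, v=True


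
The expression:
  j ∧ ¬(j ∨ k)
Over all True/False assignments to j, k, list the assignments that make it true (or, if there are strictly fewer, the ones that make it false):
is never true.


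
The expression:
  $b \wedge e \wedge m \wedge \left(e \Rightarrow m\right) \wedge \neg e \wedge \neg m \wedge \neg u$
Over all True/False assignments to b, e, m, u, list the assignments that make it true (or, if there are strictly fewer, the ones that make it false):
is never true.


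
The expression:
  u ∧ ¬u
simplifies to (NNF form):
False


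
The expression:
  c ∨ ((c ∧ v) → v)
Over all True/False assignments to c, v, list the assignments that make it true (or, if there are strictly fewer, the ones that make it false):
is always true.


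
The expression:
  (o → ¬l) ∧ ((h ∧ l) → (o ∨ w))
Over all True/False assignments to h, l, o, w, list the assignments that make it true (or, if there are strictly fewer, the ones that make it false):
is false only for:
  h=False, l=True, o=True, w=False;
  h=False, l=True, o=True, w=True;
  h=True, l=True, o=False, w=False;
  h=True, l=True, o=True, w=False;
  h=True, l=True, o=True, w=True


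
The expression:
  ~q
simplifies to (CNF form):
~q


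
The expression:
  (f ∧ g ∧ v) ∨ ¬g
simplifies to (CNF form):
(f ∨ ¬g) ∧ (v ∨ ¬g)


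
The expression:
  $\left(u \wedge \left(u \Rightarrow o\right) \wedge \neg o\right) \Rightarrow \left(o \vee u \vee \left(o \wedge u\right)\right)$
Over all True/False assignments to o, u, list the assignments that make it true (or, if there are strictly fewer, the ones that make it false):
is always true.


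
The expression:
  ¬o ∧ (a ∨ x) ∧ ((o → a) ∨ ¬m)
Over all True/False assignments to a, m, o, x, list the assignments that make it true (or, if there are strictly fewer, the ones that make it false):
is true only for:
  a=False, m=False, o=False, x=True;
  a=False, m=True, o=False, x=True;
  a=True, m=False, o=False, x=False;
  a=True, m=False, o=False, x=True;
  a=True, m=True, o=False, x=False;
  a=True, m=True, o=False, x=True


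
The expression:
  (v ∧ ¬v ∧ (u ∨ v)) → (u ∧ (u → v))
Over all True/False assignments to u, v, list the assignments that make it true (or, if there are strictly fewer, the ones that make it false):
is always true.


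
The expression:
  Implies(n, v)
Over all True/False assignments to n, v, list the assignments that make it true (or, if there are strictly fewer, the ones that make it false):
is false only for:
  n=True, v=False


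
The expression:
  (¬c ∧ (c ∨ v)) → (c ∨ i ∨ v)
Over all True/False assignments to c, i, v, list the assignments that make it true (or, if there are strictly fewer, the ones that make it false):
is always true.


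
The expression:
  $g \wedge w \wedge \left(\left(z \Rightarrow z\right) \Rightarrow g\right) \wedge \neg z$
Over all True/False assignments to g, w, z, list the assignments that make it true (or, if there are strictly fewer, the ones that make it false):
is true only for:
  g=True, w=True, z=False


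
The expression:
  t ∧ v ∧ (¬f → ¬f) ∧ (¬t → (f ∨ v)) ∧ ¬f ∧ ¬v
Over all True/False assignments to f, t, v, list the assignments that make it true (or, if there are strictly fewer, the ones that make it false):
is never true.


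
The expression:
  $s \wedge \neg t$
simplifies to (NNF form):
$s \wedge \neg t$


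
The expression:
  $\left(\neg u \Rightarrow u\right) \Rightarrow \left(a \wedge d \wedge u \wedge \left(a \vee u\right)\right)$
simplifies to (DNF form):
$\left(a \wedge d\right) \vee \neg u$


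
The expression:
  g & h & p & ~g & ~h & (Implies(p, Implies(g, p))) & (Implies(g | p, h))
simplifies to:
False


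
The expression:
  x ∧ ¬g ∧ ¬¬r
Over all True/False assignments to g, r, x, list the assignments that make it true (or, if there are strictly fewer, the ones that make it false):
is true only for:
  g=False, r=True, x=True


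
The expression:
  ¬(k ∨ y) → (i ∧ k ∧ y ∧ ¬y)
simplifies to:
k ∨ y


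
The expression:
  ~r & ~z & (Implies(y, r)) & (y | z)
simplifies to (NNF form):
False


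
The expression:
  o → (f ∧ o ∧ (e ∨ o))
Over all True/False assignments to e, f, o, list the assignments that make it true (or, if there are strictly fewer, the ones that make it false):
is false only for:
  e=False, f=False, o=True;
  e=True, f=False, o=True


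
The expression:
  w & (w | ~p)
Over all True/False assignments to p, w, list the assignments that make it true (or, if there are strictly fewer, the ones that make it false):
is true only for:
  p=False, w=True;
  p=True, w=True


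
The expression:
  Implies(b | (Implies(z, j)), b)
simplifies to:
b | (z & ~j)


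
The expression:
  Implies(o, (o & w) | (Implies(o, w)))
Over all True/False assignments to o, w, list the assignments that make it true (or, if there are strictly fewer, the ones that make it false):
is false only for:
  o=True, w=False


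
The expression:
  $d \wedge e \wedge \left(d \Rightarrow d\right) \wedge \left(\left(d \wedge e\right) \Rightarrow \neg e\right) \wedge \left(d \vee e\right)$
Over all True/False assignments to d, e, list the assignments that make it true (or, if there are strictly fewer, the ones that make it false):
is never true.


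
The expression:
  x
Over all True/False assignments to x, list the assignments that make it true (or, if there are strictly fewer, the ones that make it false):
is true only for:
  x=True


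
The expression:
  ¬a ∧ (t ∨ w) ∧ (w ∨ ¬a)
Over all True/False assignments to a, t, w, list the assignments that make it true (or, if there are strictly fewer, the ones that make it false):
is true only for:
  a=False, t=False, w=True;
  a=False, t=True, w=False;
  a=False, t=True, w=True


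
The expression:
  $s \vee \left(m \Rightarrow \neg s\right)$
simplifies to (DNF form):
$\text{True}$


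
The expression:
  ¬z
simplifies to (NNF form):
¬z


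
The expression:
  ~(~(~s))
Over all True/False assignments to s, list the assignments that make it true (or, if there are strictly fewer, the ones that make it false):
is true only for:
  s=False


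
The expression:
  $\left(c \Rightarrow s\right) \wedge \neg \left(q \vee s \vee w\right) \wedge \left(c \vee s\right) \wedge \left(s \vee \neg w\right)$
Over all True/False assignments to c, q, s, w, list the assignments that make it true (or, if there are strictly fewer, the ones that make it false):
is never true.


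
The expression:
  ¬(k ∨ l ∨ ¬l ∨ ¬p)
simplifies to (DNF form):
False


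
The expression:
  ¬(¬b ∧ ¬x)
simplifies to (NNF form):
b ∨ x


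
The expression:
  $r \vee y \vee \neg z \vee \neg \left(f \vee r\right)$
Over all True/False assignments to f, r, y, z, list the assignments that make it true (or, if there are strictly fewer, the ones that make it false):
is false only for:
  f=True, r=False, y=False, z=True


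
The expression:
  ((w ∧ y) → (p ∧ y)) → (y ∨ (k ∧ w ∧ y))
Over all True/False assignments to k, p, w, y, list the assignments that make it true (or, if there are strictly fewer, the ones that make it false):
is true only for:
  k=False, p=False, w=False, y=True;
  k=False, p=False, w=True, y=True;
  k=False, p=True, w=False, y=True;
  k=False, p=True, w=True, y=True;
  k=True, p=False, w=False, y=True;
  k=True, p=False, w=True, y=True;
  k=True, p=True, w=False, y=True;
  k=True, p=True, w=True, y=True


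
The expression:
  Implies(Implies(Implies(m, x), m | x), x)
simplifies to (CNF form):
x | ~m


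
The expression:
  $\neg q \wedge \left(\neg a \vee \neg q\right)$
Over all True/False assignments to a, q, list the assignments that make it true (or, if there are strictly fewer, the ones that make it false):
is true only for:
  a=False, q=False;
  a=True, q=False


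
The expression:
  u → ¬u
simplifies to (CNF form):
¬u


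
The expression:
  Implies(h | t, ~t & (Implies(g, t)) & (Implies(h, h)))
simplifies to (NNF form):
~t & (~g | ~h)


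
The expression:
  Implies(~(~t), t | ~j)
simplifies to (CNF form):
True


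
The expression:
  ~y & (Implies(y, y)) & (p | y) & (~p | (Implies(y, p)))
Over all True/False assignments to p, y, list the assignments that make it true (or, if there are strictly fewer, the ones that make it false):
is true only for:
  p=True, y=False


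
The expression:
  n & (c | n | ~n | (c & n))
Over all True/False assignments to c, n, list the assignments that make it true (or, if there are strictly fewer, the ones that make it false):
is true only for:
  c=False, n=True;
  c=True, n=True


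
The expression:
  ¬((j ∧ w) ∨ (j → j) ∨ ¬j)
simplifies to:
False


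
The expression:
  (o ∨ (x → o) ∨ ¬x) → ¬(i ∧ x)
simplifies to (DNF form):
¬i ∨ ¬o ∨ ¬x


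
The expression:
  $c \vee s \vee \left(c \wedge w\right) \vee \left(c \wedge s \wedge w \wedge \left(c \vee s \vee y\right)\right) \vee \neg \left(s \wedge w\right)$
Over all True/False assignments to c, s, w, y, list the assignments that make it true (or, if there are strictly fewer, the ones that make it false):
is always true.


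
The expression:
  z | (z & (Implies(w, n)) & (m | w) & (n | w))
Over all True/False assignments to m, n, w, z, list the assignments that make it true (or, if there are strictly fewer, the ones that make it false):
is true only for:
  m=False, n=False, w=False, z=True;
  m=False, n=False, w=True, z=True;
  m=False, n=True, w=False, z=True;
  m=False, n=True, w=True, z=True;
  m=True, n=False, w=False, z=True;
  m=True, n=False, w=True, z=True;
  m=True, n=True, w=False, z=True;
  m=True, n=True, w=True, z=True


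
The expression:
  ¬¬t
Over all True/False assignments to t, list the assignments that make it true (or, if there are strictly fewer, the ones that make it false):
is true only for:
  t=True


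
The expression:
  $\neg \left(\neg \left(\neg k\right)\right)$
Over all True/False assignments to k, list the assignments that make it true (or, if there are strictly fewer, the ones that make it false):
is true only for:
  k=False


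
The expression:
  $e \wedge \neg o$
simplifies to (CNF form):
$e \wedge \neg o$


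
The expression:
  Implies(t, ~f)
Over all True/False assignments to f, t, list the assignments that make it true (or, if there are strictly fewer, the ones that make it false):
is false only for:
  f=True, t=True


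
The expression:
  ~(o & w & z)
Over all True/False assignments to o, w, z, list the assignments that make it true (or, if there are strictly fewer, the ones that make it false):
is false only for:
  o=True, w=True, z=True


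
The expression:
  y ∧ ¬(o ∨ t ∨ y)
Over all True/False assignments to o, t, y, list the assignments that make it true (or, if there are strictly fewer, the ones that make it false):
is never true.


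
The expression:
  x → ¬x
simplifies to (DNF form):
¬x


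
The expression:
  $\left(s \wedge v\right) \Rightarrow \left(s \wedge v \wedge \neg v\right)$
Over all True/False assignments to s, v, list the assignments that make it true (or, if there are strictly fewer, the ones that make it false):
is false only for:
  s=True, v=True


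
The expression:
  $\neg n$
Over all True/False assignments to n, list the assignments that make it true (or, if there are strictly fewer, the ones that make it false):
is true only for:
  n=False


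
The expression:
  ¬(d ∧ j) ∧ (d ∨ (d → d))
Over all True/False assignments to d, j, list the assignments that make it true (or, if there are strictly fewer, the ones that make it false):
is false only for:
  d=True, j=True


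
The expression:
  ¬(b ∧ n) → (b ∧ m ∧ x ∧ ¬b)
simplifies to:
b ∧ n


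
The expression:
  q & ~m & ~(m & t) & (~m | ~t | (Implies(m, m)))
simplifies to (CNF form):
q & ~m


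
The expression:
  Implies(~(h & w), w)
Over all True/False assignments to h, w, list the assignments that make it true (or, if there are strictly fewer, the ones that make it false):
is true only for:
  h=False, w=True;
  h=True, w=True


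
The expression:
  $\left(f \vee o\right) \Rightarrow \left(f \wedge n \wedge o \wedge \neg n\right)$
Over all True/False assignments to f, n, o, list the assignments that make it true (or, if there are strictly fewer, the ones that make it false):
is true only for:
  f=False, n=False, o=False;
  f=False, n=True, o=False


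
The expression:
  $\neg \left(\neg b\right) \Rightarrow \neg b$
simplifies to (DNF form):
$\neg b$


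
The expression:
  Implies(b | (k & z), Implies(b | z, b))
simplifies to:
b | ~k | ~z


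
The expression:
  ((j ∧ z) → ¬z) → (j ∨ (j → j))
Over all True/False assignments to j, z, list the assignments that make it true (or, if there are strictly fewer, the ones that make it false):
is always true.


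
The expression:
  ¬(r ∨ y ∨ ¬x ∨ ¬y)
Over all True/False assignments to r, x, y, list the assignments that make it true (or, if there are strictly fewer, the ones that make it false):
is never true.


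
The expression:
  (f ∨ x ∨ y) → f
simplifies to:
f ∨ (¬x ∧ ¬y)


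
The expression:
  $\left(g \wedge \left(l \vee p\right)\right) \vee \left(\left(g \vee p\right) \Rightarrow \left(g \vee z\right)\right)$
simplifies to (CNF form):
$g \vee z \vee \neg p$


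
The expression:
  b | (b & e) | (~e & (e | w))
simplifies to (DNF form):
b | (w & ~e)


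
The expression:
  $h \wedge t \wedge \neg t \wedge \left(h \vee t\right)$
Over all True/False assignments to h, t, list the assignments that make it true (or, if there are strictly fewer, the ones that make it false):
is never true.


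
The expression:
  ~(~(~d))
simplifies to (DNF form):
~d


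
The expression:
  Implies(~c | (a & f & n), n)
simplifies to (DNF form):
c | n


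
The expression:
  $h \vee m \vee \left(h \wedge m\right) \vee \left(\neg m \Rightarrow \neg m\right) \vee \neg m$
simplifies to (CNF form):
$\text{True}$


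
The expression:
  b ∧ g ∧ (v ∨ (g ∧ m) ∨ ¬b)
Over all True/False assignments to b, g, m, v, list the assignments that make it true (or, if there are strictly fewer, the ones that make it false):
is true only for:
  b=True, g=True, m=False, v=True;
  b=True, g=True, m=True, v=False;
  b=True, g=True, m=True, v=True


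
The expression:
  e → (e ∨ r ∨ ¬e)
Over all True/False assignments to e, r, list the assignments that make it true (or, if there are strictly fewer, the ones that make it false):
is always true.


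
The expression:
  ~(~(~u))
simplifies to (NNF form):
~u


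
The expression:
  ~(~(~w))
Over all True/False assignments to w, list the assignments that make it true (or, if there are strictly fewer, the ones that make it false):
is true only for:
  w=False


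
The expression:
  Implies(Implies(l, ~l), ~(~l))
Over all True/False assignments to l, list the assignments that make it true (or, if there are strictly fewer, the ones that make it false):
is true only for:
  l=True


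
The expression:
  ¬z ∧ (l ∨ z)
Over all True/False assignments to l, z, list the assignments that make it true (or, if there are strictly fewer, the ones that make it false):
is true only for:
  l=True, z=False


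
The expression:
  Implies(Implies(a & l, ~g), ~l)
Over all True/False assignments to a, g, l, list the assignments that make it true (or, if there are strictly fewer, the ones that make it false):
is false only for:
  a=False, g=False, l=True;
  a=False, g=True, l=True;
  a=True, g=False, l=True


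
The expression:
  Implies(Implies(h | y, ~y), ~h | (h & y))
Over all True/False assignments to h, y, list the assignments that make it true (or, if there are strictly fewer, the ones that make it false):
is false only for:
  h=True, y=False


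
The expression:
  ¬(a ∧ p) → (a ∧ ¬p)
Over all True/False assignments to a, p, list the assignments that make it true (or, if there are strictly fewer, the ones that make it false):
is true only for:
  a=True, p=False;
  a=True, p=True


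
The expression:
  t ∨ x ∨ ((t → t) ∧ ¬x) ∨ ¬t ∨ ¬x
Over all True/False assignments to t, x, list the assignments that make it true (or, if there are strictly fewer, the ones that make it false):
is always true.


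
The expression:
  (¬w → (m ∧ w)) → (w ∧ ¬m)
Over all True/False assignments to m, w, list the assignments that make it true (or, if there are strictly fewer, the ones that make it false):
is false only for:
  m=True, w=True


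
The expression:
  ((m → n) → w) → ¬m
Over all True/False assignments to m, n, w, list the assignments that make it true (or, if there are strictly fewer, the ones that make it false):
is false only for:
  m=True, n=False, w=False;
  m=True, n=False, w=True;
  m=True, n=True, w=True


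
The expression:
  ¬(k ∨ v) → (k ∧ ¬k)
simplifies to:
k ∨ v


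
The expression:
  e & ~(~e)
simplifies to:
e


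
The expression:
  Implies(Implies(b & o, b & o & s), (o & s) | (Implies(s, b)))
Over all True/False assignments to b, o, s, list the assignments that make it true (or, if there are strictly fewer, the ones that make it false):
is false only for:
  b=False, o=False, s=True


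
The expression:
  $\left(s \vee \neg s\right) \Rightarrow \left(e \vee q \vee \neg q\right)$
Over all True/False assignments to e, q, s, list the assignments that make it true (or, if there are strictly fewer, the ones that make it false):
is always true.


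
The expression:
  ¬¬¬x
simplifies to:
¬x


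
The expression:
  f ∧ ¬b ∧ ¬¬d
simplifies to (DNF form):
d ∧ f ∧ ¬b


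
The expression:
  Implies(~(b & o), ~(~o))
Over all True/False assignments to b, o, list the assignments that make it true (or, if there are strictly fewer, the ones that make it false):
is true only for:
  b=False, o=True;
  b=True, o=True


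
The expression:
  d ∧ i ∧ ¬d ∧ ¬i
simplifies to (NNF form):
False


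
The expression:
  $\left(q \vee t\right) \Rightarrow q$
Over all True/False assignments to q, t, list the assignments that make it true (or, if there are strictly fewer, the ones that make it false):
is false only for:
  q=False, t=True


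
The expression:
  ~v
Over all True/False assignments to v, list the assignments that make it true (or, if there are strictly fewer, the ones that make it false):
is true only for:
  v=False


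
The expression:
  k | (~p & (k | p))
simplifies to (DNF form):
k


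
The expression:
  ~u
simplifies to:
~u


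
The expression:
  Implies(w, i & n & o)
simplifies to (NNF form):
~w | (i & n & o)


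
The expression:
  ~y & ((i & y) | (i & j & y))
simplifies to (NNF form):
False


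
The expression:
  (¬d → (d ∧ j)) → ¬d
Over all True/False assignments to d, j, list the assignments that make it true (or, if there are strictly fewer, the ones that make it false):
is true only for:
  d=False, j=False;
  d=False, j=True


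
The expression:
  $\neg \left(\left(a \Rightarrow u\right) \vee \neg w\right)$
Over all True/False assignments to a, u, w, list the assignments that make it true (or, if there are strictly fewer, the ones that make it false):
is true only for:
  a=True, u=False, w=True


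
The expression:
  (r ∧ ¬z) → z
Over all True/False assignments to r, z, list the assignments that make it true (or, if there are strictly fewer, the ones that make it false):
is false only for:
  r=True, z=False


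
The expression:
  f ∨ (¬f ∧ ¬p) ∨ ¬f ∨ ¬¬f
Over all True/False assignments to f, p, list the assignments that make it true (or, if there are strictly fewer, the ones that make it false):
is always true.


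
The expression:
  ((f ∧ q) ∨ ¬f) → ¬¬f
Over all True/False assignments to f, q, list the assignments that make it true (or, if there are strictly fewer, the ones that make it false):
is true only for:
  f=True, q=False;
  f=True, q=True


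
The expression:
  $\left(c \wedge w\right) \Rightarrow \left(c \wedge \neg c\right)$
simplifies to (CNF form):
$\neg c \vee \neg w$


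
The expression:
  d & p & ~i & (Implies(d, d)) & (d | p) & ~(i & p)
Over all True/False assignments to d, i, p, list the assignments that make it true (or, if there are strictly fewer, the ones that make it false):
is true only for:
  d=True, i=False, p=True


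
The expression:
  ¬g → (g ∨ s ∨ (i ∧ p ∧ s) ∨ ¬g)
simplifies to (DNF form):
True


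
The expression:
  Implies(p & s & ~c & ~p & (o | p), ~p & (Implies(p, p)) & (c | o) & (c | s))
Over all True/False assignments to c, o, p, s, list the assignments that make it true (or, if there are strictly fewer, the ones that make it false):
is always true.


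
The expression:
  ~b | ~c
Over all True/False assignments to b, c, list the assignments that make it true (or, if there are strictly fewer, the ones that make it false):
is false only for:
  b=True, c=True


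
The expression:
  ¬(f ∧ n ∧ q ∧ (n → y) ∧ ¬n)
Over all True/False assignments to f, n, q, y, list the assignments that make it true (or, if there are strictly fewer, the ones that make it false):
is always true.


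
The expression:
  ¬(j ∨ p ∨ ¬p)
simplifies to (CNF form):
False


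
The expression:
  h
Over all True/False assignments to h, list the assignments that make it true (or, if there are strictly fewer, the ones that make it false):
is true only for:
  h=True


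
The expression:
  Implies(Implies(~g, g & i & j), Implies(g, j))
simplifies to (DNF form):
j | ~g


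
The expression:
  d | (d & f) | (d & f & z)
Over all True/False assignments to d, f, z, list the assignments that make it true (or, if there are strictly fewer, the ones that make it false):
is true only for:
  d=True, f=False, z=False;
  d=True, f=False, z=True;
  d=True, f=True, z=False;
  d=True, f=True, z=True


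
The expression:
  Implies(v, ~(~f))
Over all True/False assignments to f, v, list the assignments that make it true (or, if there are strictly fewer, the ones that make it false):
is false only for:
  f=False, v=True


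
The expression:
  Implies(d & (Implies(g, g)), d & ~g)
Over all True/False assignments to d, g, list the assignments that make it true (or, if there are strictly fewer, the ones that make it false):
is false only for:
  d=True, g=True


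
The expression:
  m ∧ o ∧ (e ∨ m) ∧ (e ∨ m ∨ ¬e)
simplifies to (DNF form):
m ∧ o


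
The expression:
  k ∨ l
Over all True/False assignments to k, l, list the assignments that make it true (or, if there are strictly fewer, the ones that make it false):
is false only for:
  k=False, l=False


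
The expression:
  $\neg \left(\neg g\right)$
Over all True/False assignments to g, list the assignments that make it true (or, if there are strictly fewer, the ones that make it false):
is true only for:
  g=True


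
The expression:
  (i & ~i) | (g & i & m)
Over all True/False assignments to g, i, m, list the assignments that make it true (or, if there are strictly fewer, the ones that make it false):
is true only for:
  g=True, i=True, m=True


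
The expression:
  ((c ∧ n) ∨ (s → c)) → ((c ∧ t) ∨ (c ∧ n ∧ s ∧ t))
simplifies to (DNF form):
(c ∧ t) ∨ (s ∧ ¬c)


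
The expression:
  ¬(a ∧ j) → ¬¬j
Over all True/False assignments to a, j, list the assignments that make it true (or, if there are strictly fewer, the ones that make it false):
is true only for:
  a=False, j=True;
  a=True, j=True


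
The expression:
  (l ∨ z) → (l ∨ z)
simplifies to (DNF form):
True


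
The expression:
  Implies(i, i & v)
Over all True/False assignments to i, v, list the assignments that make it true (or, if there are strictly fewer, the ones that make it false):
is false only for:
  i=True, v=False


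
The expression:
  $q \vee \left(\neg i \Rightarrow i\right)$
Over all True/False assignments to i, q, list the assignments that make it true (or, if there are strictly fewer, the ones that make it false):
is false only for:
  i=False, q=False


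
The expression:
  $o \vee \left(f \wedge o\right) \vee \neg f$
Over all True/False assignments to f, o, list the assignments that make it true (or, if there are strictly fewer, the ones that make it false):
is false only for:
  f=True, o=False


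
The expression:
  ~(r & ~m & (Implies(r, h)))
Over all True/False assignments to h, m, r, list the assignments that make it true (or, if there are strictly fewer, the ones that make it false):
is false only for:
  h=True, m=False, r=True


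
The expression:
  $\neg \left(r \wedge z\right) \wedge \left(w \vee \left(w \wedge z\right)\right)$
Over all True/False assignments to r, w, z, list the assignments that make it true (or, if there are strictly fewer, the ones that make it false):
is true only for:
  r=False, w=True, z=False;
  r=False, w=True, z=True;
  r=True, w=True, z=False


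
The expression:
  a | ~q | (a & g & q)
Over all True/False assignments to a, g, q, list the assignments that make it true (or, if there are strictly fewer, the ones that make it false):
is false only for:
  a=False, g=False, q=True;
  a=False, g=True, q=True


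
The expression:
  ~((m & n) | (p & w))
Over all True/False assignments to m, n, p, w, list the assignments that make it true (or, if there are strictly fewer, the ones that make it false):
is false only for:
  m=False, n=False, p=True, w=True;
  m=False, n=True, p=True, w=True;
  m=True, n=False, p=True, w=True;
  m=True, n=True, p=False, w=False;
  m=True, n=True, p=False, w=True;
  m=True, n=True, p=True, w=False;
  m=True, n=True, p=True, w=True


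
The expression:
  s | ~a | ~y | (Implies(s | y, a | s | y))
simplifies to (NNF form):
True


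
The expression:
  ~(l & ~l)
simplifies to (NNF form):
True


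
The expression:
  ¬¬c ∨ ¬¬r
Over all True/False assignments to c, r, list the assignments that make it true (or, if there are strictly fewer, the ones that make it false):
is false only for:
  c=False, r=False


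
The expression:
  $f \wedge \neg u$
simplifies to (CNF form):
$f \wedge \neg u$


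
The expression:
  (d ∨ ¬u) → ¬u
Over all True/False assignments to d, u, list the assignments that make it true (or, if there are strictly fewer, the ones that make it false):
is false only for:
  d=True, u=True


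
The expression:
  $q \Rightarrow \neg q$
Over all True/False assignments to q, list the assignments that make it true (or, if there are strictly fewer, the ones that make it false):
is true only for:
  q=False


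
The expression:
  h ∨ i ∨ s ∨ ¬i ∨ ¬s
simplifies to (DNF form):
True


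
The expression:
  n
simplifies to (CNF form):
n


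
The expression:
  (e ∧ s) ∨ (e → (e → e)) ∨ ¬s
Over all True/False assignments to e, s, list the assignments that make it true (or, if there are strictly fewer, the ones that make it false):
is always true.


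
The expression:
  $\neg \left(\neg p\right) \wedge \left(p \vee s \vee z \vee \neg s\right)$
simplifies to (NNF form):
$p$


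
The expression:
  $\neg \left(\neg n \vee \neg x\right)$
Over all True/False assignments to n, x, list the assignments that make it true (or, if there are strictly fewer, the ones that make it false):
is true only for:
  n=True, x=True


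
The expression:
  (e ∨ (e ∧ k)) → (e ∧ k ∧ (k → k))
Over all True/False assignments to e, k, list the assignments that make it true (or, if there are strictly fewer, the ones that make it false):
is false only for:
  e=True, k=False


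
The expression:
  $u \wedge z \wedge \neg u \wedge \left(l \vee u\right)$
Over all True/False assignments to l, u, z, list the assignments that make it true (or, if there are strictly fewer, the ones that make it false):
is never true.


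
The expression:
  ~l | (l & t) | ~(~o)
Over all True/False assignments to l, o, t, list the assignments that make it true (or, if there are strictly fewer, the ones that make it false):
is false only for:
  l=True, o=False, t=False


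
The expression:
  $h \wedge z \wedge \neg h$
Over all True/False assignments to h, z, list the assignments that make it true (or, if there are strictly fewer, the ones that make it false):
is never true.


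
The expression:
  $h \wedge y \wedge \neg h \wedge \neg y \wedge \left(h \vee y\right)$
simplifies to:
$\text{False}$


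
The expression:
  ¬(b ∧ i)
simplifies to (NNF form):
¬b ∨ ¬i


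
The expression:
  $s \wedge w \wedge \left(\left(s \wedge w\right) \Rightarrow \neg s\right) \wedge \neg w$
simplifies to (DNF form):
$\text{False}$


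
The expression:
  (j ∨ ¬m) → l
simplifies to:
l ∨ (m ∧ ¬j)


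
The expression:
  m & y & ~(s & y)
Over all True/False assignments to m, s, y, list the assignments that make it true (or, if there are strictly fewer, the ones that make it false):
is true only for:
  m=True, s=False, y=True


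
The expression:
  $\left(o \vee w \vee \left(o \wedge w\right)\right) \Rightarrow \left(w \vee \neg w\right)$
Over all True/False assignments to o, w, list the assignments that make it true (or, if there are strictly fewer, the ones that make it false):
is always true.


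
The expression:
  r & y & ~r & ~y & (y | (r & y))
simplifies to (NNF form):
False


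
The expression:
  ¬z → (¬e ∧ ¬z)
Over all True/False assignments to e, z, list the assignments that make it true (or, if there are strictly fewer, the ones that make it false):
is false only for:
  e=True, z=False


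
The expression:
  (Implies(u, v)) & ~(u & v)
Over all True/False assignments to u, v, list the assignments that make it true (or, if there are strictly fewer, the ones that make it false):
is true only for:
  u=False, v=False;
  u=False, v=True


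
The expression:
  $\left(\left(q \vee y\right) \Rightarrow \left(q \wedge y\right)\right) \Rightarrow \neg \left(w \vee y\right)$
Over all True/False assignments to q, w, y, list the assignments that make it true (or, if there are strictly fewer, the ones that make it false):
is false only for:
  q=False, w=True, y=False;
  q=True, w=False, y=True;
  q=True, w=True, y=True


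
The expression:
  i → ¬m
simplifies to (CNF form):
¬i ∨ ¬m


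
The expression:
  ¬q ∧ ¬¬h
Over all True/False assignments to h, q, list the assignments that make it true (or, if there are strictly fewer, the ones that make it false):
is true only for:
  h=True, q=False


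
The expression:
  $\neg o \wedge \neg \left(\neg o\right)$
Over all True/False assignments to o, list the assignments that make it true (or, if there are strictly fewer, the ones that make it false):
is never true.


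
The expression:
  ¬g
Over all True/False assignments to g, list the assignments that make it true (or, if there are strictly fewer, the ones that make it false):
is true only for:
  g=False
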